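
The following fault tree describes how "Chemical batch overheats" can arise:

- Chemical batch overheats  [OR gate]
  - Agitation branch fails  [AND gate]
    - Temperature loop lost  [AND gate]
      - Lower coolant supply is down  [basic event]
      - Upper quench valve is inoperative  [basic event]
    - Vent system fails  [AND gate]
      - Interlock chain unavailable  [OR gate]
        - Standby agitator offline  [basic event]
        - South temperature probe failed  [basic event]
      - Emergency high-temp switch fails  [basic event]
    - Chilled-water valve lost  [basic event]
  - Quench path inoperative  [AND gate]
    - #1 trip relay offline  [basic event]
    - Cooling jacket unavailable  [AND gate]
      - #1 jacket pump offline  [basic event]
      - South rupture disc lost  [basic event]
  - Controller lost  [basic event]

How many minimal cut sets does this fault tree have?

Temperature loop lost [AND]: one cut set from each child combined → 1 × 1 = 1 cut set(s).
Interlock chain unavailable [OR]: union of children's cut sets → 2 cut set(s).
Vent system fails [AND]: one cut set from each child combined → 2 × 1 = 2 cut set(s).
Agitation branch fails [AND]: one cut set from each child combined → 1 × 2 × 1 = 2 cut set(s).
Cooling jacket unavailable [AND]: one cut set from each child combined → 1 × 1 = 1 cut set(s).
Quench path inoperative [AND]: one cut set from each child combined → 1 × 1 = 1 cut set(s).
Chemical batch overheats [OR]: union of children's cut sets → 4 cut set(s).
Minimal cut sets: {Chilled-water valve lost, Emergency high-temp switch fails, Lower coolant supply is down, Standby agitator offline, Upper quench valve is inoperative}; {Chilled-water valve lost, Emergency high-temp switch fails, Lower coolant supply is down, South temperature probe failed, Upper quench valve is inoperative}; {#1 jacket pump offline, #1 trip relay offline, South rupture disc lost}; {Controller lost}.

4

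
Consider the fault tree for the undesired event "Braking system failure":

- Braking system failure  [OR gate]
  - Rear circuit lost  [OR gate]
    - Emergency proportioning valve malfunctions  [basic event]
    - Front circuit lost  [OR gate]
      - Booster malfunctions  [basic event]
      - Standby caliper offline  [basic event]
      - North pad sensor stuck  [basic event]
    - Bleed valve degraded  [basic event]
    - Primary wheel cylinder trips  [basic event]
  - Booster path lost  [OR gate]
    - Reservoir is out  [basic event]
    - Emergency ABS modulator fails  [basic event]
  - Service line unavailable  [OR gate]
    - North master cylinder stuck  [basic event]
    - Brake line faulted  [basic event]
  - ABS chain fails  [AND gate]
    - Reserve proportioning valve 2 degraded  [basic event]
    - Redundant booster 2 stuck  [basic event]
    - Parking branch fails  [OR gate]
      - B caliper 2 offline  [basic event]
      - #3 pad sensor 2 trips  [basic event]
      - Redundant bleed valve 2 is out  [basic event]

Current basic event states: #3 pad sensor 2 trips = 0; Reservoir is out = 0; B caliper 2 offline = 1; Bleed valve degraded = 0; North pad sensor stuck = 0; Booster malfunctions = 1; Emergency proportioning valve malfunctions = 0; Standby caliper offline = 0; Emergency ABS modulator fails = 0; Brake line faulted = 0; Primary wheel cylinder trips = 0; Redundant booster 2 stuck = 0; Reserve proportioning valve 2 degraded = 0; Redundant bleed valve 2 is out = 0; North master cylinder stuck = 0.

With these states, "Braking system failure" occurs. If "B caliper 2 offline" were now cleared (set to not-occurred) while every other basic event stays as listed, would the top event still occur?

Yes

Counterfactual: set "B caliper 2 offline" to not occurred.
Front circuit lost [OR]: Booster malfunctions=occurs, Standby caliper offline=not, North pad sensor stuck=not → at least one input occurs → occurs.
Rear circuit lost [OR]: Emergency proportioning valve malfunctions=not, Front circuit lost=occurs, Bleed valve degraded=not, Primary wheel cylinder trips=not → at least one input occurs → occurs.
Booster path lost [OR]: Reservoir is out=not, Emergency ABS modulator fails=not → no input occurs → does not occur.
Service line unavailable [OR]: North master cylinder stuck=not, Brake line faulted=not → no input occurs → does not occur.
Parking branch fails [OR]: B caliper 2 offline=not, #3 pad sensor 2 trips=not, Redundant bleed valve 2 is out=not → no input occurs → does not occur.
ABS chain fails [AND]: Reserve proportioning valve 2 degraded=not, Redundant booster 2 stuck=not, Parking branch fails=not → not all inputs occur → does not occur.
Braking system failure [OR]: Rear circuit lost=occurs, Booster path lost=not, Service line unavailable=not, ABS chain fails=not → at least one input occurs → occurs.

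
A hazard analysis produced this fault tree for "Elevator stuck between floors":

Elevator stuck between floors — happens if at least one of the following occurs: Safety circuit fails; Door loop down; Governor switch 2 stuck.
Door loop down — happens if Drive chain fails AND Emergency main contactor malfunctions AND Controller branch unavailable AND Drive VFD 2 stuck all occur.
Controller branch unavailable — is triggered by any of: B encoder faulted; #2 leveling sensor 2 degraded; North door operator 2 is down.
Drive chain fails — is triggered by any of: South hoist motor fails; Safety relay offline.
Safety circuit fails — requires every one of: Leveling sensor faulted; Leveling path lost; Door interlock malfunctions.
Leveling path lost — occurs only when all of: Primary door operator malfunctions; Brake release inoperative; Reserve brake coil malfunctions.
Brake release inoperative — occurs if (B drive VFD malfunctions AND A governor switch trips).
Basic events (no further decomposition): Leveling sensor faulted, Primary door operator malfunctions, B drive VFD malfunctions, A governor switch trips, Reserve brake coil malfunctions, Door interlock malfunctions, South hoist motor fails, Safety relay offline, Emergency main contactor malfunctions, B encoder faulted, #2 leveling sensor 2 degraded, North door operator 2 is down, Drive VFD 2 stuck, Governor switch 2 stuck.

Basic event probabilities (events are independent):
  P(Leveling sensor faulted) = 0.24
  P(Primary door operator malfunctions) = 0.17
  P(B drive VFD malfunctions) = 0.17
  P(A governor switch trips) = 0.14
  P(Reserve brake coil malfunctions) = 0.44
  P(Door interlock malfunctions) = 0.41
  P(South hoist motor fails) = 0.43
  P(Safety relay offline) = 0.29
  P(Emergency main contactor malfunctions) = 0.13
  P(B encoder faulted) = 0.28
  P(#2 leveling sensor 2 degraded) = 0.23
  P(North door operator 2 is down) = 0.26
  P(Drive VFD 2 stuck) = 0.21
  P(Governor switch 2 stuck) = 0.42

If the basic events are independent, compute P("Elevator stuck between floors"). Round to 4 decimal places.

0.4257

P(Brake release inoperative) [AND] = 0.17 × 0.14 = 0.023800
P(Leveling path lost) [AND] = 0.17 × 0.023800 × 0.44 = 0.001780
P(Safety circuit fails) [AND] = 0.24 × 0.001780 × 0.41 = 0.000175
P(Drive chain fails) [OR] = 1 − (1−0.43) × (1−0.29) = 0.595300
P(Controller branch unavailable) [OR] = 1 − (1−0.28) × (1−0.23) × (1−0.26) = 0.589744
P(Door loop down) [AND] = 0.595300 × 0.13 × 0.589744 × 0.21 = 0.009584
P(Elevator stuck between floors) [OR] = 1 − (1−0.000175) × (1−0.009584) × (1−0.42) = 0.425659
Rounded to 4 decimal places: P(Elevator stuck between floors) ≈ 0.4257.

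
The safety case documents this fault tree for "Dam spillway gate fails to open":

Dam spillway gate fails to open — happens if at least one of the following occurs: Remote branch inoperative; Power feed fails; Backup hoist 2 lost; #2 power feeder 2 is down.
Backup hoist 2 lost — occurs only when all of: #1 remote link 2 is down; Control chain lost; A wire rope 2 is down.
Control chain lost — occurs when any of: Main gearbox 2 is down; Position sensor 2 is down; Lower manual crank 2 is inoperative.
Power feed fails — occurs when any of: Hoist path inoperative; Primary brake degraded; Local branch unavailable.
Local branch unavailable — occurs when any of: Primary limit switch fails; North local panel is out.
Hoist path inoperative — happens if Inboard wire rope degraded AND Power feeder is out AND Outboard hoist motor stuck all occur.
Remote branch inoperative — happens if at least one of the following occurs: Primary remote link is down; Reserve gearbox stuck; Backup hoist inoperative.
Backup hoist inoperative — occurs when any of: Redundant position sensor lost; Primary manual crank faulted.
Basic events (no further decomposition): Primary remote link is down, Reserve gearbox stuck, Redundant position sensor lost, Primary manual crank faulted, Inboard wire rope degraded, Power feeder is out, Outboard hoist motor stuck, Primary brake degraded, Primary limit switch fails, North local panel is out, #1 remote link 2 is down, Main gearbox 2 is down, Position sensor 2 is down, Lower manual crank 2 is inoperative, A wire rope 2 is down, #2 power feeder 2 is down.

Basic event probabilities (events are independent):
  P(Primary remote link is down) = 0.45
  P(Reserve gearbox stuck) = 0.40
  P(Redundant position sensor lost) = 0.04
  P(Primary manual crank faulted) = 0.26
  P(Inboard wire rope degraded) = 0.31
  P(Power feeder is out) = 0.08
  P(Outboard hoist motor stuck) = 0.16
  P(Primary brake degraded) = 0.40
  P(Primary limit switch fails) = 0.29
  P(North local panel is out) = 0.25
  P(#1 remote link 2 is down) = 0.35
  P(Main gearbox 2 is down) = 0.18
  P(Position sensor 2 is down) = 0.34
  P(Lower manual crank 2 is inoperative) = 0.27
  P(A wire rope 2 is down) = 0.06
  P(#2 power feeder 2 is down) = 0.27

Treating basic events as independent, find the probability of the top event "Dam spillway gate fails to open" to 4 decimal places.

P(Backup hoist inoperative) [OR] = 1 − (1−0.04) × (1−0.26) = 0.289600
P(Remote branch inoperative) [OR] = 1 − (1−0.45) × (1−0.40) × (1−0.289600) = 0.765568
P(Hoist path inoperative) [AND] = 0.31 × 0.08 × 0.16 = 0.003968
P(Local branch unavailable) [OR] = 1 − (1−0.29) × (1−0.25) = 0.467500
P(Power feed fails) [OR] = 1 − (1−0.003968) × (1−0.40) × (1−0.467500) = 0.681768
P(Control chain lost) [OR] = 1 − (1−0.18) × (1−0.34) × (1−0.27) = 0.604924
P(Backup hoist 2 lost) [AND] = 0.35 × 0.604924 × 0.06 = 0.012703
P(Dam spillway gate fails to open) [OR] = 1 − (1−0.765568) × (1−0.681768) × (1−0.012703) × (1−0.27) = 0.946231
Rounded to 4 decimal places: P(Dam spillway gate fails to open) ≈ 0.9462.

0.9462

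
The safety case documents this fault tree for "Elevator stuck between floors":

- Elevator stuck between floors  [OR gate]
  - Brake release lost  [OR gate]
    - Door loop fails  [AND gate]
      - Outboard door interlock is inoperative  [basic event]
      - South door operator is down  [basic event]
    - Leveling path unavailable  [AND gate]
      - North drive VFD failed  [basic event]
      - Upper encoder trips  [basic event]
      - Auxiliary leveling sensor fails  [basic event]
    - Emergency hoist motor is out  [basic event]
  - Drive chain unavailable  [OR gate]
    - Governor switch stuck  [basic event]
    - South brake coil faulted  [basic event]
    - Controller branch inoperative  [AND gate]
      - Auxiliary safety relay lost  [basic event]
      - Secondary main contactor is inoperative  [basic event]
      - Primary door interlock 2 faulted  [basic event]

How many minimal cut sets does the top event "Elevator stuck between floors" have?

Door loop fails [AND]: one cut set from each child combined → 1 × 1 = 1 cut set(s).
Leveling path unavailable [AND]: one cut set from each child combined → 1 × 1 × 1 = 1 cut set(s).
Brake release lost [OR]: union of children's cut sets → 3 cut set(s).
Controller branch inoperative [AND]: one cut set from each child combined → 1 × 1 × 1 = 1 cut set(s).
Drive chain unavailable [OR]: union of children's cut sets → 3 cut set(s).
Elevator stuck between floors [OR]: union of children's cut sets → 6 cut set(s).
Minimal cut sets: {Outboard door interlock is inoperative, South door operator is down}; {Auxiliary leveling sensor fails, North drive VFD failed, Upper encoder trips}; {Emergency hoist motor is out}; {Governor switch stuck}; {South brake coil faulted}; {Auxiliary safety relay lost, Primary door interlock 2 faulted, Secondary main contactor is inoperative}.

6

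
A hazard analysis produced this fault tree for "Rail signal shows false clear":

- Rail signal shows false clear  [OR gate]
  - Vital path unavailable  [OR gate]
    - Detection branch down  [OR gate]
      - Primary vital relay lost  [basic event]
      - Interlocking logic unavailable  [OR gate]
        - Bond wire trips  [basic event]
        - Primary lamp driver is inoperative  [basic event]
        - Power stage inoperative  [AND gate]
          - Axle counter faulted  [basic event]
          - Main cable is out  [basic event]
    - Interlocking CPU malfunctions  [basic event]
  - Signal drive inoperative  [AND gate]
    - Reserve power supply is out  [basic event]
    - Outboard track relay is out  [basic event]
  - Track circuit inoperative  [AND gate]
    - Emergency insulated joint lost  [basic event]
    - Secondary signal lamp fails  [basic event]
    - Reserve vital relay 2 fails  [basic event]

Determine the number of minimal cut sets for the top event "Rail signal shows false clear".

Power stage inoperative [AND]: one cut set from each child combined → 1 × 1 = 1 cut set(s).
Interlocking logic unavailable [OR]: union of children's cut sets → 3 cut set(s).
Detection branch down [OR]: union of children's cut sets → 4 cut set(s).
Vital path unavailable [OR]: union of children's cut sets → 5 cut set(s).
Signal drive inoperative [AND]: one cut set from each child combined → 1 × 1 = 1 cut set(s).
Track circuit inoperative [AND]: one cut set from each child combined → 1 × 1 × 1 = 1 cut set(s).
Rail signal shows false clear [OR]: union of children's cut sets → 7 cut set(s).
Minimal cut sets: {Primary vital relay lost}; {Bond wire trips}; {Primary lamp driver is inoperative}; {Axle counter faulted, Main cable is out}; {Interlocking CPU malfunctions}; {Outboard track relay is out, Reserve power supply is out}; {Emergency insulated joint lost, Reserve vital relay 2 fails, Secondary signal lamp fails}.

7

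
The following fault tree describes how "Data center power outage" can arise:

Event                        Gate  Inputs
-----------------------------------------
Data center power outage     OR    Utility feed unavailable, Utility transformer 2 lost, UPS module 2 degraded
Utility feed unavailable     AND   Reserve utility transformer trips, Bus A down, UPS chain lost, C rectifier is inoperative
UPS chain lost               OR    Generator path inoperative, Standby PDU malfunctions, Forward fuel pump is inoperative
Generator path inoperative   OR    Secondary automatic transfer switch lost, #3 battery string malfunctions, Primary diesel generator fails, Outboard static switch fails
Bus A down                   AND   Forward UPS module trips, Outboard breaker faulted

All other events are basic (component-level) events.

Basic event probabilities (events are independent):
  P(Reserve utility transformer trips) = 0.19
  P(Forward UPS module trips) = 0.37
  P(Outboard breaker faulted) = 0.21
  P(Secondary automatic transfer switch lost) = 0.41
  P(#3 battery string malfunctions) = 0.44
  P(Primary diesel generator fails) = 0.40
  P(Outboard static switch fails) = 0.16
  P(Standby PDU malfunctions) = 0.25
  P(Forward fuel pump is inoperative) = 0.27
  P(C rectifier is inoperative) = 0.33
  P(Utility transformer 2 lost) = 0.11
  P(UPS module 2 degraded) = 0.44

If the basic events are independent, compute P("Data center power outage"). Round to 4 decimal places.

P(Bus A down) [AND] = 0.37 × 0.21 = 0.077700
P(Generator path inoperative) [OR] = 1 − (1−0.41) × (1−0.44) × (1−0.40) × (1−0.16) = 0.833478
P(UPS chain lost) [OR] = 1 − (1−0.833478) × (1−0.25) × (1−0.27) = 0.908829
P(Utility feed unavailable) [AND] = 0.19 × 0.077700 × 0.908829 × 0.33 = 0.004428
P(Data center power outage) [OR] = 1 − (1−0.004428) × (1−0.11) × (1−0.44) = 0.503807
Rounded to 4 decimal places: P(Data center power outage) ≈ 0.5038.

0.5038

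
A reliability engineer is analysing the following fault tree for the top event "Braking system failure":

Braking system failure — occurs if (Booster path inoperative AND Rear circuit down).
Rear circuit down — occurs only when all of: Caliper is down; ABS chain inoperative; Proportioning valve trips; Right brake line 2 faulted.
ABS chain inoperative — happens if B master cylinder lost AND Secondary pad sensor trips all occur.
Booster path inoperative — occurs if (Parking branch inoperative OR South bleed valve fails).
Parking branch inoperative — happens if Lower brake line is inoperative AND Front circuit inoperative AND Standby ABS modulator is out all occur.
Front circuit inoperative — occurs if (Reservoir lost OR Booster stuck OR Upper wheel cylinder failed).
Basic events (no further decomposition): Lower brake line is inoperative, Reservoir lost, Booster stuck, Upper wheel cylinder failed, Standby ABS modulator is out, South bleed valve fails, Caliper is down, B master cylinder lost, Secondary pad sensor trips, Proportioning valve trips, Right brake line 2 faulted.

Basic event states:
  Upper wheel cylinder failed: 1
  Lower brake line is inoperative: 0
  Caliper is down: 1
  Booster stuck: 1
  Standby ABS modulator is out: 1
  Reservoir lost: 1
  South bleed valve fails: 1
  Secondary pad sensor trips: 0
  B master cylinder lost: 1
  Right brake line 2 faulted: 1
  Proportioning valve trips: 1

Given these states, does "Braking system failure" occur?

No

Front circuit inoperative [OR]: Reservoir lost=occurs, Booster stuck=occurs, Upper wheel cylinder failed=occurs → at least one input occurs → occurs.
Parking branch inoperative [AND]: Lower brake line is inoperative=not, Front circuit inoperative=occurs, Standby ABS modulator is out=occurs → not all inputs occur → does not occur.
Booster path inoperative [OR]: Parking branch inoperative=not, South bleed valve fails=occurs → at least one input occurs → occurs.
ABS chain inoperative [AND]: B master cylinder lost=occurs, Secondary pad sensor trips=not → not all inputs occur → does not occur.
Rear circuit down [AND]: Caliper is down=occurs, ABS chain inoperative=not, Proportioning valve trips=occurs, Right brake line 2 faulted=occurs → not all inputs occur → does not occur.
Braking system failure [AND]: Booster path inoperative=occurs, Rear circuit down=not → not all inputs occur → does not occur.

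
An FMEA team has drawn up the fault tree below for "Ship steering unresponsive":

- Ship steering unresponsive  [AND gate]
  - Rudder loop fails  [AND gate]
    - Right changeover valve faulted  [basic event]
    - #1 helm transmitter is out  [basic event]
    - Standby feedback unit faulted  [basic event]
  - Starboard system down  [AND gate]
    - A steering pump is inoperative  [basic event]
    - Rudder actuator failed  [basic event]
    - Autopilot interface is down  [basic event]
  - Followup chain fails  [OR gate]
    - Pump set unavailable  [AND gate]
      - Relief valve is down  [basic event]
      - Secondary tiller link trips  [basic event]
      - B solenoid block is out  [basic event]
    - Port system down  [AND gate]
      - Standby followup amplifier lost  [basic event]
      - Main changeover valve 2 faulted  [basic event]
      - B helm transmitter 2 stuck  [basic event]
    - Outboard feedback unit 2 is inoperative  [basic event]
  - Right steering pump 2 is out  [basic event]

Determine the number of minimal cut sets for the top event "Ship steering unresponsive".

Rudder loop fails [AND]: one cut set from each child combined → 1 × 1 × 1 = 1 cut set(s).
Starboard system down [AND]: one cut set from each child combined → 1 × 1 × 1 = 1 cut set(s).
Pump set unavailable [AND]: one cut set from each child combined → 1 × 1 × 1 = 1 cut set(s).
Port system down [AND]: one cut set from each child combined → 1 × 1 × 1 = 1 cut set(s).
Followup chain fails [OR]: union of children's cut sets → 3 cut set(s).
Ship steering unresponsive [AND]: one cut set from each child combined → 1 × 1 × 3 × 1 = 3 cut set(s).
Minimal cut sets: {#1 helm transmitter is out, A steering pump is inoperative, Autopilot interface is down, B solenoid block is out, Relief valve is down, Right changeover valve faulted, Right steering pump 2 is out, Rudder actuator failed, Secondary tiller link trips, Standby feedback unit faulted}; {#1 helm transmitter is out, A steering pump is inoperative, Autopilot interface is down, B helm transmitter 2 stuck, Main changeover valve 2 faulted, Right changeover valve faulted, Right steering pump 2 is out, Rudder actuator failed, Standby feedback unit faulted, Standby followup amplifier lost}; {#1 helm transmitter is out, A steering pump is inoperative, Autopilot interface is down, Outboard feedback unit 2 is inoperative, Right changeover valve faulted, Right steering pump 2 is out, Rudder actuator failed, Standby feedback unit faulted}.

3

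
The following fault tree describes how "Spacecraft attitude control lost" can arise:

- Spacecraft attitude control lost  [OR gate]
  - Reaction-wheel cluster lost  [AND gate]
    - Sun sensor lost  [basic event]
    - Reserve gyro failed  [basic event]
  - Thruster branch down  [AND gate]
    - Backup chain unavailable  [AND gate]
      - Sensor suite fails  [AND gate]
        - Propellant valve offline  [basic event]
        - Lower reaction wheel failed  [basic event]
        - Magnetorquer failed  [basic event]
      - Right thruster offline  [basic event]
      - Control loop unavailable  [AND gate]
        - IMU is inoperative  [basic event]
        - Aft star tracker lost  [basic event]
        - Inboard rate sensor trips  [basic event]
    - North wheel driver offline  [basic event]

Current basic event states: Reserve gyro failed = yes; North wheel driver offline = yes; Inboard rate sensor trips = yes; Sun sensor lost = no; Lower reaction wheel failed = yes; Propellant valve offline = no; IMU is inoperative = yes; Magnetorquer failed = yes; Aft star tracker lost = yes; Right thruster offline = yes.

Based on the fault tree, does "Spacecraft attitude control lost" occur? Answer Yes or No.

No

Reaction-wheel cluster lost [AND]: Sun sensor lost=not, Reserve gyro failed=occurs → not all inputs occur → does not occur.
Sensor suite fails [AND]: Propellant valve offline=not, Lower reaction wheel failed=occurs, Magnetorquer failed=occurs → not all inputs occur → does not occur.
Control loop unavailable [AND]: IMU is inoperative=occurs, Aft star tracker lost=occurs, Inboard rate sensor trips=occurs → all inputs occur → occurs.
Backup chain unavailable [AND]: Sensor suite fails=not, Right thruster offline=occurs, Control loop unavailable=occurs → not all inputs occur → does not occur.
Thruster branch down [AND]: Backup chain unavailable=not, North wheel driver offline=occurs → not all inputs occur → does not occur.
Spacecraft attitude control lost [OR]: Reaction-wheel cluster lost=not, Thruster branch down=not → no input occurs → does not occur.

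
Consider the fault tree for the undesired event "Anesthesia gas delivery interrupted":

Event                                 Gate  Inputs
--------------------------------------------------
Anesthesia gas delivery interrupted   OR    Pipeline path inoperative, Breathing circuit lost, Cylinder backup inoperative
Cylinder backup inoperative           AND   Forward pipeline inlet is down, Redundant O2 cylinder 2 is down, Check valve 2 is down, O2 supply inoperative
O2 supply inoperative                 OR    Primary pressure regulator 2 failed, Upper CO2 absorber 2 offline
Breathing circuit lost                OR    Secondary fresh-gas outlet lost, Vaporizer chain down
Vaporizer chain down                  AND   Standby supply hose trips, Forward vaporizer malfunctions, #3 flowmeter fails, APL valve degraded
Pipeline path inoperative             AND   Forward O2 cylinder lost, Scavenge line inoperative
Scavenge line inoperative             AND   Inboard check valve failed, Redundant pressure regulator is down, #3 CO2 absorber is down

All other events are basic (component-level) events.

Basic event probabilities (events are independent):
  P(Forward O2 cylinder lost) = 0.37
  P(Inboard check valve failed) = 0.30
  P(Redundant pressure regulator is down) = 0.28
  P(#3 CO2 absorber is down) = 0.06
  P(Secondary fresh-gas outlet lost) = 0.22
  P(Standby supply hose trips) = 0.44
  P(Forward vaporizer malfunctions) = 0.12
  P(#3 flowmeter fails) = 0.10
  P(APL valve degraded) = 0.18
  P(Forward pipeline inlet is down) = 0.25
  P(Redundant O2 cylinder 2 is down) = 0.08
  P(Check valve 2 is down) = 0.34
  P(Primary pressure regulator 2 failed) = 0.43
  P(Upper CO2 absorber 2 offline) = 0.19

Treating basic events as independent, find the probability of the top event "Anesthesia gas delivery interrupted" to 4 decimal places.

0.2250

P(Scavenge line inoperative) [AND] = 0.30 × 0.28 × 0.06 = 0.005040
P(Pipeline path inoperative) [AND] = 0.37 × 0.005040 = 0.001865
P(Vaporizer chain down) [AND] = 0.44 × 0.12 × 0.10 × 0.18 = 0.000950
P(Breathing circuit lost) [OR] = 1 − (1−0.22) × (1−0.000950) = 0.220741
P(O2 supply inoperative) [OR] = 1 − (1−0.43) × (1−0.19) = 0.538300
P(Cylinder backup inoperative) [AND] = 0.25 × 0.08 × 0.34 × 0.538300 = 0.003660
P(Anesthesia gas delivery interrupted) [OR] = 1 − (1−0.001865) × (1−0.220741) × (1−0.003660) = 0.225041
Rounded to 4 decimal places: P(Anesthesia gas delivery interrupted) ≈ 0.2250.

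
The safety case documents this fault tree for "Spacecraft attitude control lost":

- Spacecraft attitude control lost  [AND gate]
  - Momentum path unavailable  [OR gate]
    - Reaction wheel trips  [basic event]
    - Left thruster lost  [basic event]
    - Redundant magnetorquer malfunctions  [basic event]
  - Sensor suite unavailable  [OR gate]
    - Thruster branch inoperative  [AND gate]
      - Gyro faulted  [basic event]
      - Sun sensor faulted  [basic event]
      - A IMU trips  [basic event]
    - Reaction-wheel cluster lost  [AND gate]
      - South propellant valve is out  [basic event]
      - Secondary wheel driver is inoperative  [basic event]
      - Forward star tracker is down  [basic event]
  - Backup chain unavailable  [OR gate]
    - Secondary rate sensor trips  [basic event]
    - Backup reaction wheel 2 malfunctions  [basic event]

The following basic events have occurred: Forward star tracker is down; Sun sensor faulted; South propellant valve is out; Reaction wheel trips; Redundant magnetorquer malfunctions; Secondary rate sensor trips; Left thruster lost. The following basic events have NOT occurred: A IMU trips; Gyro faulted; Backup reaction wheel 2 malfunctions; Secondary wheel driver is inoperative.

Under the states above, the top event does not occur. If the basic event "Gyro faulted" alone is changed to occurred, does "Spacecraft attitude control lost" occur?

Counterfactual: set "Gyro faulted" to occurred.
Momentum path unavailable [OR]: Reaction wheel trips=occurs, Left thruster lost=occurs, Redundant magnetorquer malfunctions=occurs → at least one input occurs → occurs.
Thruster branch inoperative [AND]: Gyro faulted=occurs, Sun sensor faulted=occurs, A IMU trips=not → not all inputs occur → does not occur.
Reaction-wheel cluster lost [AND]: South propellant valve is out=occurs, Secondary wheel driver is inoperative=not, Forward star tracker is down=occurs → not all inputs occur → does not occur.
Sensor suite unavailable [OR]: Thruster branch inoperative=not, Reaction-wheel cluster lost=not → no input occurs → does not occur.
Backup chain unavailable [OR]: Secondary rate sensor trips=occurs, Backup reaction wheel 2 malfunctions=not → at least one input occurs → occurs.
Spacecraft attitude control lost [AND]: Momentum path unavailable=occurs, Sensor suite unavailable=not, Backup chain unavailable=occurs → not all inputs occur → does not occur.

No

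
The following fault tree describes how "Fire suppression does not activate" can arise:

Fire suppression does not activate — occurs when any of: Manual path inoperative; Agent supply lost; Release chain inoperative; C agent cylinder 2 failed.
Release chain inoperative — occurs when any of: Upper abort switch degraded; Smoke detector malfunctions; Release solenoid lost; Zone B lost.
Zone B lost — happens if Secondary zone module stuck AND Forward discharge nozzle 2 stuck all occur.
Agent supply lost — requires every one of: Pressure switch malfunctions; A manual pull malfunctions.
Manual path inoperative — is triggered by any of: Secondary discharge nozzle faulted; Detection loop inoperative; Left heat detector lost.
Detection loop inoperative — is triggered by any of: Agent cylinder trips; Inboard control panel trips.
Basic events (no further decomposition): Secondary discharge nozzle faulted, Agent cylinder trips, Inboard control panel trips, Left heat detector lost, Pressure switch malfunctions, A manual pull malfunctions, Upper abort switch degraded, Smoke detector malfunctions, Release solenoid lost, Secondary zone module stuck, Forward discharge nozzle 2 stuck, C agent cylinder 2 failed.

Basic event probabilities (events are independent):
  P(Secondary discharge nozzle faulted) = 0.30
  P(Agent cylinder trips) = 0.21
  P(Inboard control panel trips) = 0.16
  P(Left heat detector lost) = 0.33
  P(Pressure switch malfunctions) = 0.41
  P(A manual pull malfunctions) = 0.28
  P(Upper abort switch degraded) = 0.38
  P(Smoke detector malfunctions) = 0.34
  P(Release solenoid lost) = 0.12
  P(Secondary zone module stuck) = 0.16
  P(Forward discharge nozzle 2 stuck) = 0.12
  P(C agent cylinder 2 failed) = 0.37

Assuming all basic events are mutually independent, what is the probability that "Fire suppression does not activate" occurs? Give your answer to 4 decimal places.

0.9387

P(Detection loop inoperative) [OR] = 1 − (1−0.21) × (1−0.16) = 0.336400
P(Manual path inoperative) [OR] = 1 − (1−0.30) × (1−0.336400) × (1−0.33) = 0.688772
P(Agent supply lost) [AND] = 0.41 × 0.28 = 0.114800
P(Zone B lost) [AND] = 0.16 × 0.12 = 0.019200
P(Release chain inoperative) [OR] = 1 − (1−0.38) × (1−0.34) × (1−0.12) × (1−0.019200) = 0.646818
P(Fire suppression does not activate) [OR] = 1 − (1−0.688772) × (1−0.114800) × (1−0.646818) × (1−0.37) = 0.938700
Rounded to 4 decimal places: P(Fire suppression does not activate) ≈ 0.9387.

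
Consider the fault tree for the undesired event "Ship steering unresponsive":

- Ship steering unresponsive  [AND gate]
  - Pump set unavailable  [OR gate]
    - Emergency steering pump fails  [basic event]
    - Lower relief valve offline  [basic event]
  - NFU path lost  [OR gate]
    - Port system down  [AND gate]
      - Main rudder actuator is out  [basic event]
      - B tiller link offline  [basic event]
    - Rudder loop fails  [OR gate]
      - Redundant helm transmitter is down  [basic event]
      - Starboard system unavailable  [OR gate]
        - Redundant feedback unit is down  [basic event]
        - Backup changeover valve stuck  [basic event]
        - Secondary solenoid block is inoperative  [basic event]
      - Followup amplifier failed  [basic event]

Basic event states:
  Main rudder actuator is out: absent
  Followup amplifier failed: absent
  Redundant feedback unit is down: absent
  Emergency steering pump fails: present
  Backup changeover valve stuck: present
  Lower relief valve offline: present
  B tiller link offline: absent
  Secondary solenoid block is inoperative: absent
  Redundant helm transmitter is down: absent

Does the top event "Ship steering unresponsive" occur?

Pump set unavailable [OR]: Emergency steering pump fails=occurs, Lower relief valve offline=occurs → at least one input occurs → occurs.
Port system down [AND]: Main rudder actuator is out=not, B tiller link offline=not → not all inputs occur → does not occur.
Starboard system unavailable [OR]: Redundant feedback unit is down=not, Backup changeover valve stuck=occurs, Secondary solenoid block is inoperative=not → at least one input occurs → occurs.
Rudder loop fails [OR]: Redundant helm transmitter is down=not, Starboard system unavailable=occurs, Followup amplifier failed=not → at least one input occurs → occurs.
NFU path lost [OR]: Port system down=not, Rudder loop fails=occurs → at least one input occurs → occurs.
Ship steering unresponsive [AND]: Pump set unavailable=occurs, NFU path lost=occurs → all inputs occur → occurs.

Yes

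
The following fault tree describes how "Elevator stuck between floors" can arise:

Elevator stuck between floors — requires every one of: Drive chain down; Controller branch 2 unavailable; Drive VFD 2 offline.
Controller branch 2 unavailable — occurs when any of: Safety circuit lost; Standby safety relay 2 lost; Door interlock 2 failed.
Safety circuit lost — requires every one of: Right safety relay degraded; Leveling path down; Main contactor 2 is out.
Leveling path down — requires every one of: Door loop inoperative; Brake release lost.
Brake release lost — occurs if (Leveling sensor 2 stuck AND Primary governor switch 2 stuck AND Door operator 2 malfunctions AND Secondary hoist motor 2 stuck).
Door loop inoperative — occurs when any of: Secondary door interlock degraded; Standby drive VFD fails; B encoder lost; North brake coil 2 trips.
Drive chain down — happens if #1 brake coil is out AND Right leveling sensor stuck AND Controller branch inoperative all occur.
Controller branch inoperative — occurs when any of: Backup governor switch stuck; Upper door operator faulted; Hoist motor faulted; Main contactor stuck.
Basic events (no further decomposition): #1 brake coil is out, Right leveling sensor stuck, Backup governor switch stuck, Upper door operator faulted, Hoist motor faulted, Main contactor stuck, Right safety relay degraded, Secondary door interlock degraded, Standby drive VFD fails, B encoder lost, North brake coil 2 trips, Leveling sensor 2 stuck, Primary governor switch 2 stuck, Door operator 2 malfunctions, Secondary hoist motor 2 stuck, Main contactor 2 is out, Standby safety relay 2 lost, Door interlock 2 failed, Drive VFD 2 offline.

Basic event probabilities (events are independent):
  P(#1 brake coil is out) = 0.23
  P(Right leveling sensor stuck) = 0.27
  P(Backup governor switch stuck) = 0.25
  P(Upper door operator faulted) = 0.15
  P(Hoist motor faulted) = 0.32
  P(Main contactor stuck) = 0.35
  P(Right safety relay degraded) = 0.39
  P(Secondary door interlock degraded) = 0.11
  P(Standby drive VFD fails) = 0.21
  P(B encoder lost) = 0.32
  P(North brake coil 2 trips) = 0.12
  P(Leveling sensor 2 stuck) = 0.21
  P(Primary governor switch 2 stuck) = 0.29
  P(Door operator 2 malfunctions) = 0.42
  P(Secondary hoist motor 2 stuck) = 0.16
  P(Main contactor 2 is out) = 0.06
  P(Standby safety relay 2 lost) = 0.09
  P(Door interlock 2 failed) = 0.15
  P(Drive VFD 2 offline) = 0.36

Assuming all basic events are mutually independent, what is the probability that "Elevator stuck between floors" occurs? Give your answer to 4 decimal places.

0.0036

P(Controller branch inoperative) [OR] = 1 − (1−0.25) × (1−0.15) × (1−0.32) × (1−0.35) = 0.718225
P(Drive chain down) [AND] = 0.23 × 0.27 × 0.718225 = 0.044602
P(Door loop inoperative) [OR] = 1 − (1−0.11) × (1−0.21) × (1−0.32) × (1−0.12) = 0.579265
P(Brake release lost) [AND] = 0.21 × 0.29 × 0.42 × 0.16 = 0.004092
P(Leveling path down) [AND] = 0.579265 × 0.004092 = 0.002370
P(Safety circuit lost) [AND] = 0.39 × 0.002370 × 0.06 = 0.000055
P(Controller branch 2 unavailable) [OR] = 1 − (1−0.000055) × (1−0.09) × (1−0.15) = 0.226543
P(Elevator stuck between floors) [AND] = 0.044602 × 0.226543 × 0.36 = 0.003638
Rounded to 4 decimal places: P(Elevator stuck between floors) ≈ 0.0036.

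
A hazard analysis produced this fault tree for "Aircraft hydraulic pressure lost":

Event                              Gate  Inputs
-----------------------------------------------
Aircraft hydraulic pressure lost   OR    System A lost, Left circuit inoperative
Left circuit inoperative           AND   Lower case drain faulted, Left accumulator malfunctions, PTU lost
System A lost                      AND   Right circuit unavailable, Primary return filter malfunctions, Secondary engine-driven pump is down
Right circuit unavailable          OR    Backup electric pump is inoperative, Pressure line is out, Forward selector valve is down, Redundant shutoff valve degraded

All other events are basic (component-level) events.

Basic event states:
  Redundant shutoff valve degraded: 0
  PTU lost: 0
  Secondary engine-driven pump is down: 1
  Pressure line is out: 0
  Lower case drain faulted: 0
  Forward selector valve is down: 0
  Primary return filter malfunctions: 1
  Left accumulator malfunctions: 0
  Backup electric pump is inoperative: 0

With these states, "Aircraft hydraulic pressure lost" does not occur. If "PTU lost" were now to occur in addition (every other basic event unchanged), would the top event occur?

No

Counterfactual: set "PTU lost" to occurred.
Right circuit unavailable [OR]: Backup electric pump is inoperative=not, Pressure line is out=not, Forward selector valve is down=not, Redundant shutoff valve degraded=not → no input occurs → does not occur.
System A lost [AND]: Right circuit unavailable=not, Primary return filter malfunctions=occurs, Secondary engine-driven pump is down=occurs → not all inputs occur → does not occur.
Left circuit inoperative [AND]: Lower case drain faulted=not, Left accumulator malfunctions=not, PTU lost=occurs → not all inputs occur → does not occur.
Aircraft hydraulic pressure lost [OR]: System A lost=not, Left circuit inoperative=not → no input occurs → does not occur.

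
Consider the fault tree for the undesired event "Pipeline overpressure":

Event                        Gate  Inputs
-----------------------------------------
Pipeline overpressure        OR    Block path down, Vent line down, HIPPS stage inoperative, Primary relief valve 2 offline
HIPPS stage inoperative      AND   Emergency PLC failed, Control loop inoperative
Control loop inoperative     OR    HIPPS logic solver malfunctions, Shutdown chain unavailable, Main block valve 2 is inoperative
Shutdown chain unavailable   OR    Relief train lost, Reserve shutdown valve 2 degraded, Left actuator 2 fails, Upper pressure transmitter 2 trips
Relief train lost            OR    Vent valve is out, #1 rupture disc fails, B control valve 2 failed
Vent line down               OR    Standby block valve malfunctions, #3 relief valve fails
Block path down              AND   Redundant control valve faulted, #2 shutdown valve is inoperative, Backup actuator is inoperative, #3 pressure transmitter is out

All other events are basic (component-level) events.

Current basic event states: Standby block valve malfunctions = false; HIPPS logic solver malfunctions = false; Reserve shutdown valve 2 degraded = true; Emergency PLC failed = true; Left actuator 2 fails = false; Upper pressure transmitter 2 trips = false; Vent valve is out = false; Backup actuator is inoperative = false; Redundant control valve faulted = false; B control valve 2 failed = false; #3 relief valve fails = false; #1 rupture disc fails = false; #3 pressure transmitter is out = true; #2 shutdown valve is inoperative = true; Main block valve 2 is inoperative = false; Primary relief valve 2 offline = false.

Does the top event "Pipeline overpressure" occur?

Block path down [AND]: Redundant control valve faulted=not, #2 shutdown valve is inoperative=occurs, Backup actuator is inoperative=not, #3 pressure transmitter is out=occurs → not all inputs occur → does not occur.
Vent line down [OR]: Standby block valve malfunctions=not, #3 relief valve fails=not → no input occurs → does not occur.
Relief train lost [OR]: Vent valve is out=not, #1 rupture disc fails=not, B control valve 2 failed=not → no input occurs → does not occur.
Shutdown chain unavailable [OR]: Relief train lost=not, Reserve shutdown valve 2 degraded=occurs, Left actuator 2 fails=not, Upper pressure transmitter 2 trips=not → at least one input occurs → occurs.
Control loop inoperative [OR]: HIPPS logic solver malfunctions=not, Shutdown chain unavailable=occurs, Main block valve 2 is inoperative=not → at least one input occurs → occurs.
HIPPS stage inoperative [AND]: Emergency PLC failed=occurs, Control loop inoperative=occurs → all inputs occur → occurs.
Pipeline overpressure [OR]: Block path down=not, Vent line down=not, HIPPS stage inoperative=occurs, Primary relief valve 2 offline=not → at least one input occurs → occurs.

Yes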